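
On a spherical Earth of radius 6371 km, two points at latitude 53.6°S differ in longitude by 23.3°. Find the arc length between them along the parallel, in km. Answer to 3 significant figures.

Arc length along a parallel = R cos φ · Δλ (with Δλ in radians).
= 6371 × cos 53.6° × (23.3° × π/180) = 6371 × 0.5934 × 0.4067 ≈ 1540 km.

1540 km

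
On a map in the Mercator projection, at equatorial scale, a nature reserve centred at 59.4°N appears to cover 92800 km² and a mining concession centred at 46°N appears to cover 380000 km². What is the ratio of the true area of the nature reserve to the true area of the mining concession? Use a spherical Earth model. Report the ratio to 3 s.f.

0.131

Mercator's areal exaggeration is sec²φ; hence true area = (apparent area) · cos²φ.
True area of nature reserve: 92800 × cos²(59.4°) = 92800 × 0.2591 = 24050 km².
True area of mining concession: 380000 × cos²(46°) = 380000 × 0.4826 = 183400 km².
Ratio = 24050 / 183400 ≈ 0.131.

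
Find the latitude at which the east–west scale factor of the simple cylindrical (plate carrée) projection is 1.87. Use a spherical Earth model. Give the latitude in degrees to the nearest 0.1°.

Plate carrée: h = 1, k = sec φ along parallels.
sec φ = 1.87  ⇒  cos φ = 0.5348  ⇒  φ ≈ 57.7°.

57.7°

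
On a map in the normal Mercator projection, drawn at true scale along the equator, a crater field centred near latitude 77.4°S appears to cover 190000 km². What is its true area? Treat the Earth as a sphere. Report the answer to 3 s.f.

For Mercator, h = k = sec φ (a conformal cylindrical projection has a single point scale, 1/cos φ).
Areal scale = k² = sec²φ = 1/cos²(77.4°) = 1/0.2181² = 21.01.
True area = apparent / (areal scale) = 190000 / 21.01 ≈ 9040 km².

9040 km²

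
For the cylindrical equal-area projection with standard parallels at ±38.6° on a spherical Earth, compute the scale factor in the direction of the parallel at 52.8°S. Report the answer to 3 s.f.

1.29

A cylindrical equal-area projection with standard parallel φ₀ has meridian scale h = cos φ / cos φ₀ and parallel scale k = cos φ₀ / cos φ (so areas are preserved, h·k = 1).
k = cos 38.6° / cos 52.8° = 0.7815/0.6046 = 1.293.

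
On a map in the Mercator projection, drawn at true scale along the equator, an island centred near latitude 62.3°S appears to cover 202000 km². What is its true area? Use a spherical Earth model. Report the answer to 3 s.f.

43600 km²

Mercator is conformal, so the point scale is isotropic: h = k = sec φ = 1/cos φ.
Areal scale = k² = sec²φ = 1/cos²(62.3°) = 1/0.4648² = 4.628.
True area = apparent / (areal scale) = 202000 / 4.628 ≈ 43600 km².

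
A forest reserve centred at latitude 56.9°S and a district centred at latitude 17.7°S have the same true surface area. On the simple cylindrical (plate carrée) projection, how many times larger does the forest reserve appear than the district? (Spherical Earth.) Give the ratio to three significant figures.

1.74

In the plate carrée (x = Rλ, y = Rφ), meridians are true-scale (h = 1) and parallels are stretched by k = sec φ.
Areal scale at 56.9°: h·k = 1.000 × 1.831 = 1.831.
Areal scale at 17.7°: h·k = 1.000 × 1.050 = 1.050.
Ratio = 1.831/1.050 ≈ 1.74.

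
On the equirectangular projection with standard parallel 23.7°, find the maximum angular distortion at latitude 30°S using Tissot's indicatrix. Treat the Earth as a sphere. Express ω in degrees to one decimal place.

3.2°

In the equirectangular projection with standard parallel φ₀ = 23.7° (x = Rλ cos φ₀, y = Rφ), meridians are true-scale (h = 1) and the parallel scale is k = cos φ₀ / cos φ.
At 30°: h = 1.000, k = 1.057; principal scales a = 1.057, b = 1.000.
sin(ω/2) = (a − b)/(a + b) = 0.05732/2.057 = 0.02786, so ω = 2 arcsin(0.02786) ≈ 3.2°.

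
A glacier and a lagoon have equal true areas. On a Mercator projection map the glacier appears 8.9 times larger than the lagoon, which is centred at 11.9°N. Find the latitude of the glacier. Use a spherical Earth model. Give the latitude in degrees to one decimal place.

70.9°

For equal true areas on Mercator, apparent areas scale as sec²φ, so the ratio is cos²φ₂ / cos²φ₁.
cos²φ₂ / cos²φ₁ = 8.9  ⇒  cos φ₁ = cos 11.9° / √8.9 = 0.9785/2.983 = 0.3280.
φ₁ = arccos(0.3280) ≈ 70.9°.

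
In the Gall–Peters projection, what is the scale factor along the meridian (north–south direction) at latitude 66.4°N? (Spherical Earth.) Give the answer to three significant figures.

Gall–Peters is a cylindrical equal-area projection with standard parallels at ±45°. Cylindrical equal-area (φ₀ = 45°): h = cos φ / cos 45° along meridians, k = cos 45° / cos φ along parallels; h·k = 1.
h = cos 66.4° / cos 45° = 0.4003/0.7071 = 0.5662.

0.566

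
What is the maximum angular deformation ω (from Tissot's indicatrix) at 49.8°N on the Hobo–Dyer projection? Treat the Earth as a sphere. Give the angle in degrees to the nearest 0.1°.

23.5°

The Hobo–Dyer projection is cylindrical equal-area with φ₀ = 37.5°. A cylindrical equal-area projection with standard parallel φ₀ has meridian scale h = cos φ / cos φ₀ and parallel scale k = cos φ₀ / cos φ (so areas are preserved, h·k = 1).
At 49.8°: h = 0.8136, k = 1.229; principal scales a = 1.229, b = 0.8136.
sin(ω/2) = (a − b)/(a + b) = 0.4156/2.043 = 0.2034, so ω = 2 arcsin(0.2034) ≈ 23.5°.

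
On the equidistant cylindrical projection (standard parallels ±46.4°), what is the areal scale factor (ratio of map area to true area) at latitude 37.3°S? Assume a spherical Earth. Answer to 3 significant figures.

0.867

With standard parallel φ₀ = 46.4°, the equirectangular projection gives x = Rλ cos φ₀, y = Rφ, so h = 1 and k = cos 46.4° / cos φ.
Areal scale = h·k = 1 × cos φ₀ / cos φ; at 37.3°, h = 1.000, k = 0.8669, so h·k = 0.8669.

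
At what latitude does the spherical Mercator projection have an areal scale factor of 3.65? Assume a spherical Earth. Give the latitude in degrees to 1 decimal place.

58.4°

Mercator areal scale is sec²φ.
sec²φ = 3.65  ⇒  cos²φ = 0.2740  ⇒  cos φ = 0.5234.
φ = arccos(0.5234) ≈ 58.4°.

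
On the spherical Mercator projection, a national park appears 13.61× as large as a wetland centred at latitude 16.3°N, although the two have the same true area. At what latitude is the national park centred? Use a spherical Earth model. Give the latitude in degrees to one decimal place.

For equal true areas on Mercator, apparent areas scale as sec²φ, so the ratio is cos²φ₂ / cos²φ₁.
cos²φ₂ / cos²φ₁ = 13.61  ⇒  cos φ₁ = cos 16.3° / √13.61 = 0.9598/3.689 = 0.2602.
φ₁ = arccos(0.2602) ≈ 74.9°.

74.9°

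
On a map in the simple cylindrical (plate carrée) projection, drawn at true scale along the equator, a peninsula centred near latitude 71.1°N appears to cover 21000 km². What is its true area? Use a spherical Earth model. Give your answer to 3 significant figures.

6800 km²

In the plate carrée (x = Rλ, y = Rφ), meridians are true-scale (h = 1) and parallels are stretched by k = sec φ.
Areal scale = h·k = 1 × sec φ; at 71.1°, h = 1.000, k = 3.087, so h·k = 3.087.
True area = apparent / (areal scale) = 21000 / 3.087 ≈ 6800 km².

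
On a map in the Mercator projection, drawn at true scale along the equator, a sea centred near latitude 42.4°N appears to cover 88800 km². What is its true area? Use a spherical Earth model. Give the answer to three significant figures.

48400 km²

Mercator is conformal, so the point scale is isotropic: h = k = sec φ = 1/cos φ.
Areal scale = k² = sec²φ = 1/cos²(42.4°) = 1/0.7385² = 1.834.
True area = apparent / (areal scale) = 88800 / 1.834 ≈ 48400 km².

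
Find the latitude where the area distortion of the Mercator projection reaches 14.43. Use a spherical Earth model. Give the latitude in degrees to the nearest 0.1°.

Mercator areal scale is sec²φ.
sec²φ = 14.43  ⇒  cos²φ = 0.06930  ⇒  cos φ = 0.2632.
φ = arccos(0.2632) ≈ 74.7°.

74.7°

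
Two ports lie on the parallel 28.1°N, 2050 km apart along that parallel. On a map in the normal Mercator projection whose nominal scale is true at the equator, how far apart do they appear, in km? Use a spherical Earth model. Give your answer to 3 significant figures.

For Mercator, h = k = sec φ (a conformal cylindrical projection has a single point scale, 1/cos φ).
Along the parallel, k = sec 28.1° = 1/0.8821 = 1.134.
Map distance = 2050 × 1.134 ≈ 2320 km.

2320 km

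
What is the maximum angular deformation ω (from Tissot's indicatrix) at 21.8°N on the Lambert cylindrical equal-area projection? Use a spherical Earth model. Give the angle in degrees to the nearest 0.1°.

The Lambert cylindrical equal-area projection is the cylindrical equal-area projection with its standard parallel at the equator (φ₀ = 0). Cylindrical equal-area (φ₀ = 0°): h = cos φ / cos 0° along meridians, k = cos 0° / cos φ along parallels; h·k = 1.
At 21.8°: h = 0.9285, k = 1.077; principal scales a = 1.077, b = 0.9285.
sin(ω/2) = (a − b)/(a + b) = 0.1485/2.006 = 0.07406, so ω = 2 arcsin(0.07406) ≈ 8.5°.

8.5°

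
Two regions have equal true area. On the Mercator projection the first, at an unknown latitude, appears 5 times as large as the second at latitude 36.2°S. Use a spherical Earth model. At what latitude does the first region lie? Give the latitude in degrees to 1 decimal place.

For equal true areas on Mercator, apparent areas scale as sec²φ, so the ratio is cos²φ₂ / cos²φ₁.
cos²φ₂ / cos²φ₁ = 5  ⇒  cos φ₁ = cos 36.2° / √5 = 0.8070/2.236 = 0.3609.
φ₁ = arccos(0.3609) ≈ 68.8°.

68.8°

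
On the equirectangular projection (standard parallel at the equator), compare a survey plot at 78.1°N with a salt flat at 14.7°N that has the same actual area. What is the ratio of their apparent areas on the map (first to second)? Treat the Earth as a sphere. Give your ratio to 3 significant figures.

For the equirectangular projection with φ₀ = 0 (plate carrée), h = 1 along meridians and k = sec φ along parallels.
Areal scale at 78.1°: h·k = 1.000 × 4.850 = 4.850.
Areal scale at 14.7°: h·k = 1.000 × 1.034 = 1.034.
Ratio = 4.850/1.034 ≈ 4.69.

4.69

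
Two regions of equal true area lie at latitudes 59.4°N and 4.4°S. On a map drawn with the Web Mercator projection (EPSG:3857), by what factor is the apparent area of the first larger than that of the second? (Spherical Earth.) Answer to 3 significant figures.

Mercator is conformal with k = sec φ, so areal scale = k² = sec²φ.
At 59.4°: sec²(59.4°) = 1/0.5090² = 3.859.
At 4.4°: sec²(4.4°) = 1/0.9971² = 1.006.
Ratio = 3.859/1.006 = cos²(4.4°)/cos²(59.4°) ≈ 3.84.

3.84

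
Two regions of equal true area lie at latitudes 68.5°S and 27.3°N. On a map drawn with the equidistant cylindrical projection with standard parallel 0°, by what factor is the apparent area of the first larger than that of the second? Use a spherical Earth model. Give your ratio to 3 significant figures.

2.42

In the plate carrée (x = Rλ, y = Rφ), meridians are true-scale (h = 1) and parallels are stretched by k = sec φ.
Areal scale at 68.5°: h·k = 1.000 × 2.729 = 2.729.
Areal scale at 27.3°: h·k = 1.000 × 1.125 = 1.125.
Ratio = 2.729/1.125 ≈ 2.42.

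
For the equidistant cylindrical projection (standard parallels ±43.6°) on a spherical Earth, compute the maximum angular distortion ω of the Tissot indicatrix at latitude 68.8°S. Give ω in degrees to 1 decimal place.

In the equirectangular projection with standard parallel φ₀ = 43.6° (x = Rλ cos φ₀, y = Rφ), meridians are true-scale (h = 1) and the parallel scale is k = cos φ₀ / cos φ.
At 68.8°: h = 1.000, k = 2.003; principal scales a = 2.003, b = 1.000.
sin(ω/2) = (a − b)/(a + b) = 1.003/3.003 = 0.3339, so ω = 2 arcsin(0.3339) ≈ 39.0°.

39.0°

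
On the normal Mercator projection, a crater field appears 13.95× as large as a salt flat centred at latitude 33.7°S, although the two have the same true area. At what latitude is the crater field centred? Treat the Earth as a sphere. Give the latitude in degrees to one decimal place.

77.1°

On Mercator, (apparent₁)/(apparent₂) = sec²φ₁ / sec²φ₂ when true areas are equal.
cos²φ₂ / cos²φ₁ = 13.95  ⇒  cos φ₁ = cos 33.7° / √13.95 = 0.8320/3.735 = 0.2227.
φ₁ = arccos(0.2227) ≈ 77.1°.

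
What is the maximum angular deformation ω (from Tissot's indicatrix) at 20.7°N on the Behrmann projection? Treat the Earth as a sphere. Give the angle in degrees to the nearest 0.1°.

8.8°

Behrmann is a cylindrical equal-area projection with standard parallels at ±30°. A cylindrical equal-area projection with standard parallel φ₀ has meridian scale h = cos φ / cos φ₀ and parallel scale k = cos φ₀ / cos φ (so areas are preserved, h·k = 1).
At 20.7°: h = 1.080, k = 0.9258; principal scales a = 1.080, b = 0.9258.
sin(ω/2) = (a − b)/(a + b) = 0.1544/2.006 = 0.07695, so ω = 2 arcsin(0.07695) ≈ 8.8°.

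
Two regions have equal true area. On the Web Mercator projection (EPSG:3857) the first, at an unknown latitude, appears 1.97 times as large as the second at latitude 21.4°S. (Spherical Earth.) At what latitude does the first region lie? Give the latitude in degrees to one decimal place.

On Mercator, (apparent₁)/(apparent₂) = sec²φ₁ / sec²φ₂ when true areas are equal.
cos²φ₂ / cos²φ₁ = 1.97  ⇒  cos φ₁ = cos 21.4° / √1.97 = 0.9311/1.404 = 0.6633.
φ₁ = arccos(0.6633) ≈ 48.4°.

48.4°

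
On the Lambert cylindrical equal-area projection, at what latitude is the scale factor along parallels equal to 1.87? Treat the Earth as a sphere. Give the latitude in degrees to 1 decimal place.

57.7°

The Lambert cylindrical equal-area projection is the cylindrical equal-area projection with its standard parallel at the equator (φ₀ = 0). Cylindrical equal-area (φ₀ = 0°): h = cos φ / cos 0° along meridians, k = cos 0° / cos φ along parallels; h·k = 1.
k = cos φ₀ / cos φ = 1.87  ⇒  cos φ = cos 0° / 1.87 = 0.5348.
φ = arccos(0.5348) ≈ 57.7°.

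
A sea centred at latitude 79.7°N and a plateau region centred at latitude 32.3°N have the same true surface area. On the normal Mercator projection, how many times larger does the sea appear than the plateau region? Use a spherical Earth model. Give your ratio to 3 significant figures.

22.3

Mercator is conformal with k = sec φ, so areal scale = k² = sec²φ.
At 79.7°: sec²(79.7°) = 1/0.1788² = 31.28.
At 32.3°: sec²(32.3°) = 1/0.8453² = 1.400.
Ratio = 31.28/1.400 = cos²(32.3°)/cos²(79.7°) ≈ 22.3.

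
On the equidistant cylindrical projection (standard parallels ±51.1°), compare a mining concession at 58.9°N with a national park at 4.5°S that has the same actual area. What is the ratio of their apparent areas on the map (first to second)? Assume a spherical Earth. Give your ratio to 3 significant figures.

1.93

In the equirectangular projection with standard parallel φ₀ = 51.1° (x = Rλ cos φ₀, y = Rφ), meridians are true-scale (h = 1) and the parallel scale is k = cos φ₀ / cos φ.
Areal scale at 58.9°: h·k = 1.000 × 1.216 = 1.216.
Areal scale at 4.5°: h·k = 1.000 × 0.6299 = 0.6299.
Ratio = 1.216/0.6299 ≈ 1.93.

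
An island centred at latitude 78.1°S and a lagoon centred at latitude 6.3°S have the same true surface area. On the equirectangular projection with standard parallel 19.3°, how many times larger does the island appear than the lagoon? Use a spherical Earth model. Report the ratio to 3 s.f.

4.82

With standard parallel φ₀ = 19.3°, the equirectangular projection gives x = Rλ cos φ₀, y = Rφ, so h = 1 and k = cos 19.3° / cos φ.
Areal scale at 78.1°: h·k = 1.000 × 4.577 = 4.577.
Areal scale at 6.3°: h·k = 1.000 × 0.9495 = 0.9495.
Ratio = 4.577/0.9495 ≈ 4.82.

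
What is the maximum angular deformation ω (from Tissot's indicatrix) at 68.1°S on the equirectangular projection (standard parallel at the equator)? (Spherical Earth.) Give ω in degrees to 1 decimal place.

In the plate carrée (x = Rλ, y = Rφ), meridians are true-scale (h = 1) and parallels are stretched by k = sec φ.
At 68.1°: h = 1.000, k = 2.681; principal scales a = 2.681, b = 1.000.
sin(ω/2) = (a − b)/(a + b) = 1.681/3.681 = 0.4567, so ω = 2 arcsin(0.4567) ≈ 54.3°.

54.3°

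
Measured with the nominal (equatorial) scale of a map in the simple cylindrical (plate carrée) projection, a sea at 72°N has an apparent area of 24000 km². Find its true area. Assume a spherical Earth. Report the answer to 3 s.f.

7420 km²

Plate carrée maps x = Rλ, y = Rφ. The meridian scale is h = 1 and the parallel scale is k = 1/cos φ = sec φ.
Areal scale = h·k = 1 × sec φ; at 72°, h = 1.000, k = 3.236, so h·k = 3.236.
True area = apparent / (areal scale) = 24000 / 3.236 ≈ 7420 km².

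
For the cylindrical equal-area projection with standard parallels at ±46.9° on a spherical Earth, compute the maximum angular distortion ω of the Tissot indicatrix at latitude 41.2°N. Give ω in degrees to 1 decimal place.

11.0°

For cylindrical equal-area with standard parallel φ₀, h = cos φ / cos φ₀ and k = cos φ₀ / cos φ, so h·k = 1.
At 41.2°: h = 1.101, k = 0.9081; principal scales a = 1.101, b = 0.9081.
sin(ω/2) = (a − b)/(a + b) = 0.1931/2.009 = 0.09609, so ω = 2 arcsin(0.09609) ≈ 11.0°.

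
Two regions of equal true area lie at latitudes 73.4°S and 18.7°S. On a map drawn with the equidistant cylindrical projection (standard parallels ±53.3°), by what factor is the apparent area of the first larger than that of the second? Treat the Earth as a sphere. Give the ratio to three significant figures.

3.32

With standard parallel φ₀ = 53.3°, the equirectangular projection gives x = Rλ cos φ₀, y = Rφ, so h = 1 and k = cos 53.3° / cos φ.
Areal scale at 73.4°: h·k = 1.000 × 2.092 = 2.092.
Areal scale at 18.7°: h·k = 1.000 × 0.6309 = 0.6309.
Ratio = 2.092/0.6309 ≈ 3.32.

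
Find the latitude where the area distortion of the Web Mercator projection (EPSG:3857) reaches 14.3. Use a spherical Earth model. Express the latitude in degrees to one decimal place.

74.7°

Mercator areal scale is sec²φ.
sec²φ = 14.3  ⇒  cos²φ = 0.06993  ⇒  cos φ = 0.2644.
φ = arccos(0.2644) ≈ 74.7°.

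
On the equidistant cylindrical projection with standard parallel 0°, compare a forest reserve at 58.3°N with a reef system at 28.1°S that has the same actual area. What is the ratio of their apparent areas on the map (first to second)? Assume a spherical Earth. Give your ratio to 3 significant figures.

1.68

For the equirectangular projection with φ₀ = 0 (plate carrée), h = 1 along meridians and k = sec φ along parallels.
Areal scale at 58.3°: h·k = 1.000 × 1.903 = 1.903.
Areal scale at 28.1°: h·k = 1.000 × 1.134 = 1.134.
Ratio = 1.903/1.134 ≈ 1.68.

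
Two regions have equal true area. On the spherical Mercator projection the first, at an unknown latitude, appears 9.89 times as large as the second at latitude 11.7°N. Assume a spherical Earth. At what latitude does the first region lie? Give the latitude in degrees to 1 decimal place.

71.9°

On Mercator, (apparent₁)/(apparent₂) = sec²φ₁ / sec²φ₂ when true areas are equal.
cos²φ₂ / cos²φ₁ = 9.89  ⇒  cos φ₁ = cos 11.7° / √9.89 = 0.9792/3.145 = 0.3114.
φ₁ = arccos(0.3114) ≈ 71.9°.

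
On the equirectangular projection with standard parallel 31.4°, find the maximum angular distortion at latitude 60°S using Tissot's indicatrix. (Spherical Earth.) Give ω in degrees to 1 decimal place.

30.3°

With standard parallel φ₀ = 31.4°, the equirectangular projection gives x = Rλ cos φ₀, y = Rφ, so h = 1 and k = cos 31.4° / cos φ.
At 60°: h = 1.000, k = 1.707; principal scales a = 1.707, b = 1.000.
sin(ω/2) = (a − b)/(a + b) = 0.7071/2.707 = 0.2612, so ω = 2 arcsin(0.2612) ≈ 30.3°.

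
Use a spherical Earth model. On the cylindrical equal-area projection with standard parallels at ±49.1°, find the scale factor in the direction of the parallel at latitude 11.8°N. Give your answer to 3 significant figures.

0.669

A cylindrical equal-area projection with standard parallel φ₀ has meridian scale h = cos φ / cos φ₀ and parallel scale k = cos φ₀ / cos φ (so areas are preserved, h·k = 1).
k = cos 49.1° / cos 11.8° = 0.6547/0.9789 = 0.6689.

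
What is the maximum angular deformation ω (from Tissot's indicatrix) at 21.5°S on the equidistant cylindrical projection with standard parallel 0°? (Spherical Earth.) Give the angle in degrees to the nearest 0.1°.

In the plate carrée (x = Rλ, y = Rφ), meridians are true-scale (h = 1) and parallels are stretched by k = sec φ.
At 21.5°: h = 1.000, k = 1.075; principal scales a = 1.075, b = 1.000.
sin(ω/2) = (a − b)/(a + b) = 0.07479/2.075 = 0.03605, so ω = 2 arcsin(0.03605) ≈ 4.1°.

4.1°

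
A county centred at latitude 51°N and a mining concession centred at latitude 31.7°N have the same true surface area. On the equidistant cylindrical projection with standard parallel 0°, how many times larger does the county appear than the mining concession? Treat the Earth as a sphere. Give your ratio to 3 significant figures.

For the equirectangular projection with φ₀ = 0 (plate carrée), h = 1 along meridians and k = sec φ along parallels.
Areal scale at 51°: h·k = 1.000 × 1.589 = 1.589.
Areal scale at 31.7°: h·k = 1.000 × 1.175 = 1.175.
Ratio = 1.589/1.175 ≈ 1.35.

1.35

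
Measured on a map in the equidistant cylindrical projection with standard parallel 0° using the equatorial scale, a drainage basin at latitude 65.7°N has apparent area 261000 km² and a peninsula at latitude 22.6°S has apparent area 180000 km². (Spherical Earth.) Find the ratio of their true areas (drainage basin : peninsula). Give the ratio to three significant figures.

0.646

Plate carrée has h = 1 and k = sec φ, giving areal scale sec φ; true area = (apparent area) · cos φ.
True area of drainage basin: 261000 × cos(65.7°) = 261000 × 0.4115 = 107400 km².
True area of peninsula: 180000 × cos(22.6°) = 180000 × 0.9232 = 166200 km².
Ratio = 107400 / 166200 ≈ 0.646.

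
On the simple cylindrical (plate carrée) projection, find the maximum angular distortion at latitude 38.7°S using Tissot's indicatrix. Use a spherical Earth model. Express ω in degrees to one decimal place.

In the plate carrée (x = Rλ, y = Rφ), meridians are true-scale (h = 1) and parallels are stretched by k = sec φ.
At 38.7°: h = 1.000, k = 1.281; principal scales a = 1.281, b = 1.000.
sin(ω/2) = (a − b)/(a + b) = 0.2813/2.281 = 0.1233, so ω = 2 arcsin(0.1233) ≈ 14.2°.

14.2°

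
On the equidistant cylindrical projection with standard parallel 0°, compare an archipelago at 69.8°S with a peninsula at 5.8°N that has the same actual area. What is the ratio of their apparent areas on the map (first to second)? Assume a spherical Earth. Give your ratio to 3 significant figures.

Plate carrée maps x = Rλ, y = Rφ. The meridian scale is h = 1 and the parallel scale is k = 1/cos φ = sec φ.
Areal scale at 69.8°: h·k = 1.000 × 2.896 = 2.896.
Areal scale at 5.8°: h·k = 1.000 × 1.005 = 1.005.
Ratio = 2.896/1.005 ≈ 2.88.

2.88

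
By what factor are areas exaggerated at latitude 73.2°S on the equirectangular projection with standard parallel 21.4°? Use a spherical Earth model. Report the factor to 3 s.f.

3.22

In the equirectangular projection with standard parallel φ₀ = 21.4° (x = Rλ cos φ₀, y = Rφ), meridians are true-scale (h = 1) and the parallel scale is k = cos φ₀ / cos φ.
Areal scale = h·k = 1 × cos φ₀ / cos φ; at 73.2°, h = 1.000, k = 3.221, so h·k = 3.221.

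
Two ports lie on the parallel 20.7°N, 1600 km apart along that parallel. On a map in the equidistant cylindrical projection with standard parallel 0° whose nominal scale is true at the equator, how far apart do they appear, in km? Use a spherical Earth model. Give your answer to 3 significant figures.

1710 km

For the equirectangular projection with φ₀ = 0 (plate carrée), h = 1 along meridians and k = sec φ along parallels.
Along the parallel, k = sec 20.7° = 1/0.9354 = 1.069.
Map distance = 1600 × 1.069 ≈ 1710 km.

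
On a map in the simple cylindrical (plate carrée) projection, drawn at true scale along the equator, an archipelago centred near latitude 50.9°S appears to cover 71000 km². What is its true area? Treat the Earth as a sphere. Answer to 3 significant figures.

44800 km²

For the equirectangular projection with φ₀ = 0 (plate carrée), h = 1 along meridians and k = sec φ along parallels.
Areal scale = h·k = 1 × sec φ; at 50.9°, h = 1.000, k = 1.586, so h·k = 1.586.
True area = apparent / (areal scale) = 71000 / 1.586 ≈ 44800 km².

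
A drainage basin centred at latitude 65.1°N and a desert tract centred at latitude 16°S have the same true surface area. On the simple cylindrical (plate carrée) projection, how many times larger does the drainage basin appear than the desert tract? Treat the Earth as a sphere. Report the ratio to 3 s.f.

Plate carrée maps x = Rλ, y = Rφ. The meridian scale is h = 1 and the parallel scale is k = 1/cos φ = sec φ.
Areal scale at 65.1°: h·k = 1.000 × 2.375 = 2.375.
Areal scale at 16°: h·k = 1.000 × 1.040 = 1.040.
Ratio = 2.375/1.040 ≈ 2.28.

2.28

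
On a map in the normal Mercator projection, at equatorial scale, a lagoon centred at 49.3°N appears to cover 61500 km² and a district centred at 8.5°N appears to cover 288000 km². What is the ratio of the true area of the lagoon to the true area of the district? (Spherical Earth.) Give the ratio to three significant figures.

On Mercator the areal scale is sec²φ, so true area = apparent × cos²φ.
True area of lagoon: 61500 × cos²(49.3°) = 61500 × 0.4252 = 26150 km².
True area of district: 288000 × cos²(8.5°) = 288000 × 0.9782 = 281700 km².
Ratio = 26150 / 281700 ≈ 0.0928.

0.0928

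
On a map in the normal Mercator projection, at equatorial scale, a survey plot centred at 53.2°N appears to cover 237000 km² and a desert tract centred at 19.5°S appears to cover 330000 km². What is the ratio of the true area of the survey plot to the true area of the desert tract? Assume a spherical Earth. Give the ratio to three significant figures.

Mercator's areal exaggeration is sec²φ; hence true area = (apparent area) · cos²φ.
True area of survey plot: 237000 × cos²(53.2°) = 237000 × 0.3588 = 85040 km².
True area of desert tract: 330000 × cos²(19.5°) = 330000 × 0.8886 = 293200 km².
Ratio = 85040 / 293200 ≈ 0.290.

0.290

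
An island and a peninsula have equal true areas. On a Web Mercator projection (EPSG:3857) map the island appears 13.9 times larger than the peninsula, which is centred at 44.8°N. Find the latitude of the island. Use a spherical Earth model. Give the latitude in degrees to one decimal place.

For equal true areas on Mercator, apparent areas scale as sec²φ, so the ratio is cos²φ₂ / cos²φ₁.
cos²φ₂ / cos²φ₁ = 13.9  ⇒  cos φ₁ = cos 44.8° / √13.9 = 0.7096/3.728 = 0.1903.
φ₁ = arccos(0.1903) ≈ 79.0°.

79.0°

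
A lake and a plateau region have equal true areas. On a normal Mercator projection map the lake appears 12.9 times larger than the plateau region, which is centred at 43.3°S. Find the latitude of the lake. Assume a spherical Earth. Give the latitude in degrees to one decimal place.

78.3°

On Mercator, (apparent₁)/(apparent₂) = sec²φ₁ / sec²φ₂ when true areas are equal.
cos²φ₂ / cos²φ₁ = 12.9  ⇒  cos φ₁ = cos 43.3° / √12.9 = 0.7278/3.592 = 0.2026.
φ₁ = arccos(0.2026) ≈ 78.3°.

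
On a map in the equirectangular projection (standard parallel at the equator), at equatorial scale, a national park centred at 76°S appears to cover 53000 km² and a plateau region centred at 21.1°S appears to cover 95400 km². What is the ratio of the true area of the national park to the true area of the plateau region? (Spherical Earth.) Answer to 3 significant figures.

Plate carrée has h = 1 and k = sec φ, giving areal scale sec φ; true area = (apparent area) · cos φ.
True area of national park: 53000 × cos(76°) = 53000 × 0.2419 = 12820 km².
True area of plateau region: 95400 × cos(21.1°) = 95400 × 0.9330 = 89000 km².
Ratio = 12820 / 89000 ≈ 0.144.

0.144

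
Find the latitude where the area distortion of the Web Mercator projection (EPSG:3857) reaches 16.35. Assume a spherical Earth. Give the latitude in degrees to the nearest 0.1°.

75.7°

Mercator areal scale is sec²φ.
sec²φ = 16.35  ⇒  cos²φ = 0.06116  ⇒  cos φ = 0.2473.
φ = arccos(0.2473) ≈ 75.7°.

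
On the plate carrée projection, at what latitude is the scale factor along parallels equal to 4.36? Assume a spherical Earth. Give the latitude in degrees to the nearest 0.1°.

76.7°

Plate carrée: h = 1, k = sec φ along parallels.
sec φ = 4.36  ⇒  cos φ = 0.2294  ⇒  φ ≈ 76.7°.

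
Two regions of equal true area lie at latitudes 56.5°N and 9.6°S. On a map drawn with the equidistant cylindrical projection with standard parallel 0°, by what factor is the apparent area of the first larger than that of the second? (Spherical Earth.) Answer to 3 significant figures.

1.79

Plate carrée maps x = Rλ, y = Rφ. The meridian scale is h = 1 and the parallel scale is k = 1/cos φ = sec φ.
Areal scale at 56.5°: h·k = 1.000 × 1.812 = 1.812.
Areal scale at 9.6°: h·k = 1.000 × 1.014 = 1.014.
Ratio = 1.812/1.014 ≈ 1.79.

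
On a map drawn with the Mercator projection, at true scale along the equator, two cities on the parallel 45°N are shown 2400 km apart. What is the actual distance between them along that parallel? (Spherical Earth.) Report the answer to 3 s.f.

1700 km

For Mercator, h = k = sec φ (a conformal cylindrical projection has a single point scale, 1/cos φ).
Along the parallel at 45°, map distances are exaggerated by k = sec 45° = 1.414.
True distance = 2400 / 1.414 = 2400 × cos 45° ≈ 1700 km.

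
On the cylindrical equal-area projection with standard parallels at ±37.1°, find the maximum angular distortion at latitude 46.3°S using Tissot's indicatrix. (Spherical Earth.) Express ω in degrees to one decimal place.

Cylindrical equal-area (φ₀ = 37.1°): h = cos φ / cos 37.1° along meridians, k = cos 37.1° / cos φ along parallels; h·k = 1.
At 46.3°: h = 0.8662, k = 1.154; principal scales a = 1.154, b = 0.8662.
sin(ω/2) = (a − b)/(a + b) = 0.2882/2.021 = 0.1426, so ω = 2 arcsin(0.1426) ≈ 16.4°.

16.4°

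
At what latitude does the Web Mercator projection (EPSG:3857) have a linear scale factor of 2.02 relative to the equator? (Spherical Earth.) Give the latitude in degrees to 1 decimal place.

Mercator scale is k = sec φ = 1/cos φ.
1/cos φ = 2.02  ⇒  cos φ = 0.4950  ⇒  φ = arccos(0.4950) ≈ 60.3°.

60.3°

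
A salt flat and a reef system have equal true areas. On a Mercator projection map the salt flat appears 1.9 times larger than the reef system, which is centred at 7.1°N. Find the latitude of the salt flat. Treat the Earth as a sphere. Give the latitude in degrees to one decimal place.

44.0°

Mercator areal scale is sec²φ, so apparent-area ratio = sec²φ₁ / sec²φ₂ = cos²φ₂ / cos²φ₁.
cos²φ₂ / cos²φ₁ = 1.9  ⇒  cos φ₁ = cos 7.1° / √1.9 = 0.9923/1.378 = 0.7199.
φ₁ = arccos(0.7199) ≈ 44.0°.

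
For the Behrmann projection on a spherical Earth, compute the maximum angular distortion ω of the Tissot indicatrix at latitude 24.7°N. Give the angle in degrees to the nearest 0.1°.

5.5°

The Behrmann projection is cylindrical equal-area with φ₀ = 30°. Cylindrical equal-area (φ₀ = 30°): h = cos φ / cos 30° along meridians, k = cos 30° / cos φ along parallels; h·k = 1.
At 24.7°: h = 1.049, k = 0.9532; principal scales a = 1.049, b = 0.9532.
sin(ω/2) = (a − b)/(a + b) = 0.09582/2.002 = 0.04785, so ω = 2 arcsin(0.04785) ≈ 5.5°.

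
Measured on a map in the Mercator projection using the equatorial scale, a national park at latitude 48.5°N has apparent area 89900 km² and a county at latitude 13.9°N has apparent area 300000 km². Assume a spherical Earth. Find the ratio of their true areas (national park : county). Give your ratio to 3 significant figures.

Since Mercator area scale is 1/cos²φ, the true area equals the apparent area multiplied by cos²φ.
True area of national park: 89900 × cos²(48.5°) = 89900 × 0.4391 = 39470 km².
True area of county: 300000 × cos²(13.9°) = 300000 × 0.9423 = 282700 km².
Ratio = 39470 / 282700 ≈ 0.140.

0.140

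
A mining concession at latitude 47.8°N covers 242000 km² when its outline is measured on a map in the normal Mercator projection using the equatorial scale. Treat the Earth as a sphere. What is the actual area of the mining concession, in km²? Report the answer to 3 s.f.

109000 km²

The Mercator projection is conformal; its linear scale factor is the same in every direction and equals sec φ = 1/cos φ.
Areal scale = k² = sec²φ = 1/cos²(47.8°) = 1/0.6717² = 2.216.
True area = apparent / (areal scale) = 242000 / 2.216 ≈ 109000 km².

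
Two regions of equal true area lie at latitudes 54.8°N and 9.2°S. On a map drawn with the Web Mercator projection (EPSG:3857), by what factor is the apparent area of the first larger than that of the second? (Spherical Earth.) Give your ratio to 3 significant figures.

Mercator is conformal with k = sec φ, so areal scale = k² = sec²φ.
At 54.8°: sec²(54.8°) = 1/0.5764² = 3.010.
At 9.2°: sec²(9.2°) = 1/0.9871² = 1.026.
Ratio = 3.010/1.026 = cos²(9.2°)/cos²(54.8°) ≈ 2.93.

2.93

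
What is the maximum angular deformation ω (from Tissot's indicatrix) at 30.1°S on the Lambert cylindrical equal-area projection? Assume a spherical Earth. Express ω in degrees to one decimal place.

The Lambert cylindrical equal-area projection is the cylindrical equal-area projection with its standard parallel at the equator (φ₀ = 0). Cylindrical equal-area (φ₀ = 0°): h = cos φ / cos 0° along meridians, k = cos 0° / cos φ along parallels; h·k = 1.
At 30.1°: h = 0.8652, k = 1.156; principal scales a = 1.156, b = 0.8652.
sin(ω/2) = (a − b)/(a + b) = 0.2907/2.021 = 0.1438, so ω = 2 arcsin(0.1438) ≈ 16.5°.

16.5°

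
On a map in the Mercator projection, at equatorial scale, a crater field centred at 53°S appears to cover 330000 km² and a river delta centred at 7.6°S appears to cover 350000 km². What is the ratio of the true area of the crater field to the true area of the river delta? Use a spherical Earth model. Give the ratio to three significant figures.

Since Mercator area scale is 1/cos²φ, the true area equals the apparent area multiplied by cos²φ.
True area of crater field: 330000 × cos²(53°) = 330000 × 0.3622 = 119500 km².
True area of river delta: 350000 × cos²(7.6°) = 350000 × 0.9825 = 343900 km².
Ratio = 119500 / 343900 ≈ 0.348.

0.348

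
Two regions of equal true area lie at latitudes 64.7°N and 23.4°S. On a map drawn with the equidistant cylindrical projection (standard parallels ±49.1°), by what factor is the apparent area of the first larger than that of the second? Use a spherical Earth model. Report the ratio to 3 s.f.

2.15

The equidistant cylindrical projection with φ₀ = 49.1° has h = 1 (meridians true) and k = cos φ₀ / cos φ along parallels.
Areal scale at 64.7°: h·k = 1.000 × 1.532 = 1.532.
Areal scale at 23.4°: h·k = 1.000 × 0.7134 = 0.7134.
Ratio = 1.532/0.7134 ≈ 2.15.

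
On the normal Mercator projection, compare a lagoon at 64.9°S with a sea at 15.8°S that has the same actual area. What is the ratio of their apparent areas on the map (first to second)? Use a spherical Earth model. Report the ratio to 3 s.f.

Mercator is conformal with k = sec φ, so areal scale = k² = sec²φ.
At 64.9°: sec²(64.9°) = 1/0.4242² = 5.557.
At 15.8°: sec²(15.8°) = 1/0.9622² = 1.080.
Ratio = 5.557/1.080 = cos²(15.8°)/cos²(64.9°) ≈ 5.15.

5.15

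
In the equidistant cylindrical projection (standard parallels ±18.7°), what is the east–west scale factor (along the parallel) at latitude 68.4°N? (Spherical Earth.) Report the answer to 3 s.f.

In the equirectangular projection with standard parallel φ₀ = 18.7° (x = Rλ cos φ₀, y = Rφ), meridians are true-scale (h = 1) and the parallel scale is k = cos φ₀ / cos φ.
k = cos 18.7° / cos 68.4° = 0.9472/0.3681 = 2.573.

2.57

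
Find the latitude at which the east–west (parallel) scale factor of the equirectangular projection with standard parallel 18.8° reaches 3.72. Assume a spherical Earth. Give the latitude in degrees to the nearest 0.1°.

In the equirectangular projection with standard parallel φ₀ = 18.8° (x = Rλ cos φ₀, y = Rφ), meridians are true-scale (h = 1) and the parallel scale is k = cos φ₀ / cos φ.
k = cos φ₀ / cos φ = 3.72  ⇒  cos φ = cos 18.8° / 3.72 = 0.2545.
φ = arccos(0.2545) ≈ 75.3°.

75.3°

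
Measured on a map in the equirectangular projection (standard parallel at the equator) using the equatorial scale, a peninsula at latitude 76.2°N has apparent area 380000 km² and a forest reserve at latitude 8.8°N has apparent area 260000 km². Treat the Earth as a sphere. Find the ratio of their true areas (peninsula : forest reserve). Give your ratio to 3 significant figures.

0.353

On the plate carrée, areal scale = h·k = 1 × sec φ, so true area = apparent × cos φ.
True area of peninsula: 380000 × cos(76.2°) = 380000 × 0.2385 = 90640 km².
True area of forest reserve: 260000 × cos(8.8°) = 260000 × 0.9882 = 256900 km².
Ratio = 90640 / 256900 ≈ 0.353.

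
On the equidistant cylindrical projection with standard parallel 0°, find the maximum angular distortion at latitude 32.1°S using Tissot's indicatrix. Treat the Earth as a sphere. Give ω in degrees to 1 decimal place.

9.5°

In the plate carrée (x = Rλ, y = Rφ), meridians are true-scale (h = 1) and parallels are stretched by k = sec φ.
At 32.1°: h = 1.000, k = 1.180; principal scales a = 1.180, b = 1.000.
sin(ω/2) = (a − b)/(a + b) = 0.1805/2.180 = 0.08277, so ω = 2 arcsin(0.08277) ≈ 9.5°.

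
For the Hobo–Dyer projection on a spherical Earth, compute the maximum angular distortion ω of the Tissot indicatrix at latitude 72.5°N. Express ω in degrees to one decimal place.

97.0°

The Hobo–Dyer projection is cylindrical equal-area with φ₀ = 37.5°. Cylindrical equal-area (φ₀ = 37.5°): h = cos φ / cos 37.5° along meridians, k = cos 37.5° / cos φ along parallels; h·k = 1.
At 72.5°: h = 0.3790, k = 2.638; principal scales a = 2.638, b = 0.3790.
sin(ω/2) = (a − b)/(a + b) = 2.259/3.017 = 0.7488, so ω = 2 arcsin(0.7488) ≈ 97.0°.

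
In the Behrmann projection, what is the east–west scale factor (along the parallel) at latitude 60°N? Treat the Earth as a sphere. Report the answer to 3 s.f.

Behrmann is a cylindrical equal-area projection with standard parallels at ±30°. For cylindrical equal-area with standard parallel φ₀, h = cos φ / cos φ₀ and k = cos φ₀ / cos φ, so h·k = 1.
k = cos 30° / cos 60° = 0.8660/0.5000 = 1.732.

1.73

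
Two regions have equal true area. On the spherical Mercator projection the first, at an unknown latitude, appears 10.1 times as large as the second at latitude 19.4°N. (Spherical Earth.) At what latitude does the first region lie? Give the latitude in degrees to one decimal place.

Mercator areal scale is sec²φ, so apparent-area ratio = sec²φ₁ / sec²φ₂ = cos²φ₂ / cos²φ₁.
cos²φ₂ / cos²φ₁ = 10.1  ⇒  cos φ₁ = cos 19.4° / √10.1 = 0.9432/3.178 = 0.2968.
φ₁ = arccos(0.2968) ≈ 72.7°.

72.7°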